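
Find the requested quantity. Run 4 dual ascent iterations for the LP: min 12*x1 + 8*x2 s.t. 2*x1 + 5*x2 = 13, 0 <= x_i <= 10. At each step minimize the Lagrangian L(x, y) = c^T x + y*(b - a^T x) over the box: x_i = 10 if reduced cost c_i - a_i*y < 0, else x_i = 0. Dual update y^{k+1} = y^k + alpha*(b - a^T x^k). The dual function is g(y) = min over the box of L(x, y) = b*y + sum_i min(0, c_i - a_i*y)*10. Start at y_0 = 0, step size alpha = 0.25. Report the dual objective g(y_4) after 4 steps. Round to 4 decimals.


Dual ascent for LP: min 12*x1 + 8*x2, 2*x1 + 5*x2 = 13, 0 <= x_i <= 10
Step 1: y^k = 0.0, reduced costs: (12.0, 8.0)
  x^k = (0.0, 0.0), subgradient = b - a^T x = 13.0
  y^{k+1} = 0.0 + 0.25*13.0 = 3.25
Step 2: y^k = 3.25, reduced costs: (5.5, -8.25)
  x^k = (0.0, 10.0), subgradient = b - a^T x = -37.0
  y^{k+1} = 3.25 + 0.25*-37.0 = -6.0
Step 3: y^k = -6.0, reduced costs: (24.0, 38.0)
  x^k = (0.0, 0.0), subgradient = b - a^T x = 13.0
  y^{k+1} = -6.0 + 0.25*13.0 = -2.75
Step 4: y^k = -2.75, reduced costs: (17.5, 21.75)
  x^k = (0.0, 0.0), subgradient = b - a^T x = 13.0
  y^{k+1} = -2.75 + 0.25*13.0 = 0.5
Dual objective at y_4 = 0.5: reduced costs (11.0, 5.5), box minimizer x = (0.0, 0.0)
g(y_4) = b*y + (c1 - a1*y)*x1 + (c2 - a2*y)*x2 = 13*0.5 + 11.0*0.0 + 5.5*0.0 = 6.5 + 0.0 + 0.0 = 6.5


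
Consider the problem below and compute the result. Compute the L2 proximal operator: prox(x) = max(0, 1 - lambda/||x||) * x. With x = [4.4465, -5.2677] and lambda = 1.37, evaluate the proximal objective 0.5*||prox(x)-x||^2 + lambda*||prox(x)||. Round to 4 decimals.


Step 1: Compute ||x||.
||x|| = 6.8935
Step 2: Compute scaling factor.
scale = max(0, 1 - 1.37/6.8935) = 0.8013
Step 3: prox(x) = [3.5628, -4.2208]
||prox(x)|| = 5.5235
Step 4: Proximal objective.
0.5*||prox-x||^2 = 0.9385
lambda*||prox|| = 7.5672
Total = 8.5056


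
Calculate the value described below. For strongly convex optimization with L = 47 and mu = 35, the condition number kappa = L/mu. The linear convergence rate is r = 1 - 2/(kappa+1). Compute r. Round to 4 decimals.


Step 1: Compute the condition number.
kappa = L/mu = 47/35 = 1.3429
Step 2: Compute the convergence rate.
r = 1 - 2/(kappa + 1) = 1 - 2*mu/(L + mu) = (L - mu)/(L + mu) = 12/82 = 0.1463


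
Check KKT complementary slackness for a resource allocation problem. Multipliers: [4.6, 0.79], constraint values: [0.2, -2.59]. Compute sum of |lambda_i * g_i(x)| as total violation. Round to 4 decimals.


KKT complementary slackness check:
lambda_1 * g_1 = 4.6 * 0.2 = 0.92
lambda_2 * g_2 = 0.79 * -2.59 = -2.0461
Total violation = 0.92 + 2.0461 = 2.9661


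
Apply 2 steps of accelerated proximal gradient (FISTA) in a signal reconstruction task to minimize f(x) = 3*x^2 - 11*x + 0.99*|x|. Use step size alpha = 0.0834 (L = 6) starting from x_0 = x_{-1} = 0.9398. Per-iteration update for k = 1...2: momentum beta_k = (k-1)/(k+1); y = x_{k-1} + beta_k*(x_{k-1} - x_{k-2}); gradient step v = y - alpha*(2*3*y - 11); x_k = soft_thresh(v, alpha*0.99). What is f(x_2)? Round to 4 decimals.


FISTA on f(x) = 3*x^2 - 11*x + 0.99*|x|
L = 6, alpha = 0.0834
Iteration 1: beta = 0.0, y = 0.9398 + 0.0*(0.9398 - 0.9398) = 0.9398
  grad(y) = -5.3612, v = y - alpha*grad = 1.3869
  prox(v) = soft_thresh(1.3869, 0.0826) = 1.3044
Iteration 2: beta = 0.3333, y = 1.3044 + 0.3333*(1.3044 - 0.9398) = 1.4259
  grad(y) = -2.4447, v = y - alpha*grad = 1.6298
  prox(v) = soft_thresh(1.6298, 0.0826) = 1.5472
f(x_2) = 3*1.5472^2 - 11*1.5472 + 0.99*|1.5472| = -8.306


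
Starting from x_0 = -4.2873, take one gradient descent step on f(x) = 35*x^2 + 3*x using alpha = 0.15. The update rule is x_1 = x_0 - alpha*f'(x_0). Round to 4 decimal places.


We compute the gradient at x_0 and apply the update.
f'(x) = 70*x + 3
f'(-4.2873) = 70*-4.2873 + 3 = -297.111
x_1 = -4.2873 - 0.15*-297.111 = 40.2794


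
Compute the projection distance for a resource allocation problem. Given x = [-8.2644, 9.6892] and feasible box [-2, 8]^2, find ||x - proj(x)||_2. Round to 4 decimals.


Project each component onto [-2, 8].
clip(-8.2644) = -2.0, clip(9.6892) = 8.0
Projection = [-2.0, 8.0]
Squared diffs: [39.2427, 2.8534]
Distance = sqrt(42.0961) = 6.4882


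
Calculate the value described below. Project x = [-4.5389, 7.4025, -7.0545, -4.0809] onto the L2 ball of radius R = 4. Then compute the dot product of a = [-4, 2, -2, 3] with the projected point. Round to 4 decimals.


Step 1: Compute ||x|| (intermediates to 6 decimals).
||x|| = sqrt((-4.5389)^2 + 7.4025^2 + (-7.0545)^2 + (-4.0809)^2) = 11.90875
Step 2: Project.
Since ||x|| > R, scale = R/||x|| = 4/11.90875 = 0.335887, proj(x) = scale * x
proj(x) = [-1.524558, 2.486404, -2.369515, -1.370721]
Step 3: Dot product.
a^T * proj(x) = -4*(-1.524558) + 2*2.486404 - 2*(-2.369515) + 3*(-1.370721) = 11.6979


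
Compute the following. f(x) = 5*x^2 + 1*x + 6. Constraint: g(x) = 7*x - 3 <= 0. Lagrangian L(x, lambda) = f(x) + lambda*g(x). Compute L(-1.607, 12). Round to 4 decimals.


Step 1: Evaluate f(x).
f(-1.607) = 5*(-1.607)^2 + 1*(-1.607) + 6 = 17.3052
Step 2: Evaluate g(x).
g(-1.607) = 7*-1.607 - 3 = -14.249
Step 3: Compute Lagrangian.
L = 17.3052 + 12*-14.249 = -153.6828


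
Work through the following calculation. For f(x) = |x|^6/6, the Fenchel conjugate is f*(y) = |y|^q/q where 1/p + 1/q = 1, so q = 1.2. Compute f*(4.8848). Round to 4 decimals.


The conjugate exponent q satisfies 1/p + 1/q = 1.
p = 6, so q = 6/(6 - 1) = 1.2
|y|^q = 4.8848^1.2 = 6.7084
f*(4.8848) = 6.7084 / 1.2 = 5.5903


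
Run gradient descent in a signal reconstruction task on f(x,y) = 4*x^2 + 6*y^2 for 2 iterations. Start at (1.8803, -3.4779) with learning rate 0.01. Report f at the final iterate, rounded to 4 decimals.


Gradient descent on f(x,y) = 4*x^2 + 6*y^2.
Starting point: (1.8803, -3.4779), alpha = 0.01
Step 1: grad_x = 2*4*1.8803 = 15.0424, grad_y = 2*6*-3.4779 = -41.7348
  x_1 = 1.8803 - 0.01*15.0424 = 1.7299
  y_1 = -3.4779 - 0.01*-41.7348 = -3.0606
Step 2: grad_x = 2*4*1.7299 = 13.839, grad_y = 2*6*-3.0606 = -36.7266
  x_2 = 1.7299 - 0.01*13.839 = 1.5915
  y_2 = -3.0606 - 0.01*-36.7266 = -2.6933
f(1.5915, -2.6933) = 4*1.5915^2 + 6*(-2.6933)^2 = 53.654


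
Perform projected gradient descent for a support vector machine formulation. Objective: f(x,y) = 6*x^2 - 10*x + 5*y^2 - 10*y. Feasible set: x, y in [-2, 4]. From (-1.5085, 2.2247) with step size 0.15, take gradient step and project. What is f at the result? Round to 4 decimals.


Step 1: Compute gradient at (-1.5085, 2.2247).
grad_x = 2*6*-1.5085 - 10 = -28.102
grad_y = 2*5*2.2247 - 10 = 12.247
Step 2: Gradient step.
x_raw = -1.5085 - 0.15*-28.102 = 2.7068
y_raw = 2.2247 - 0.15*12.247 = 0.3877
Step 3: Project onto [-2, 4].
x_proj = clip(2.7068) = 2.7068
y_proj = clip(0.3877) = 0.3877
Step 4: Evaluate f.
f(2.7068, 0.3877) = 13.7675


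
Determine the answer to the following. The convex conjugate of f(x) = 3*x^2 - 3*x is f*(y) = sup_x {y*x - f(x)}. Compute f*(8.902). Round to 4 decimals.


f*(y) = sup_x {y*x - a*x^2 - b*x} = sup_x {(y-b)*x - a*x^2}
FOC: (y - b) - 2a*x = 0 => x* = (y - b)/(2a)
x* = (8.902 + 3)/(2*3) = 1.9837
f*(8.902) = (y-b)^2/(4a) = (8.902 + 3)^2/(4*3)
= 141.6576/12 = 11.8048


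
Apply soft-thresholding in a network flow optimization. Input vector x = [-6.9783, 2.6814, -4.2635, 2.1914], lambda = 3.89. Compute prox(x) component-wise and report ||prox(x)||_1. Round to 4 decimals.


Soft-thresholding with lambda = 3.89:
prox(-6.9783) = sign(-6.9783)*max(|-6.9783| - 3.89, 0) = -3.0883
prox(2.6814) = sign(2.6814)*max(|2.6814| - 3.89, 0) = 0.0
prox(-4.2635) = sign(-4.2635)*max(|-4.2635| - 3.89, 0) = -0.3735
prox(2.1914) = sign(2.1914)*max(|2.1914| - 3.89, 0) = 0.0
prox(x) = [-3.0883, 0.0, -0.3735, 0.0]
||prox(x)||_1 = 3.0883 + 0.0 + 0.3735 + 0.0 = 3.4618


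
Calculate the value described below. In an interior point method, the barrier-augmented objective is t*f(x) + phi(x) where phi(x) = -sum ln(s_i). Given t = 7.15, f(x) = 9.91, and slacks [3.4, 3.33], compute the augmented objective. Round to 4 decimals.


Step 1: Compute log-barrier.
ln values: [1.2238, 1.203]
phi = -(1.2238 + 1.203) = -2.4267
Step 2: Compute augmented objective.
t*f(x) = 7.15*9.91 = 70.8565
Total = 70.8565 - 2.4267 = 68.4298


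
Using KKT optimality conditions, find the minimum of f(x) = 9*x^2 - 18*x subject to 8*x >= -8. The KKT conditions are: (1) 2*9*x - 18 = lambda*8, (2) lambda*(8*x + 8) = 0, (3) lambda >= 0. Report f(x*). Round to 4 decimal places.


Step 1: Try lambda = 0 (constraint inactive).
Stationarity: 2*9*x - 18 = 0
x* = 18/(2*9) = 1.0
Check constraint: 8*1.0 = 8.0 >= -8 -- satisfied.
Step 2: Compute optimal value.
f(x*) = 9*1.0^2 - 18*1.0 = -9.0


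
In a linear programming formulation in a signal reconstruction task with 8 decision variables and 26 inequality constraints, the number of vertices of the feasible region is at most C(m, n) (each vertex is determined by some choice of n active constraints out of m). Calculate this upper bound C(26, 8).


Each vertex corresponds to some choice of n active constraints out of m, so the number of vertices is at most C(m, n) = m! / (n!(m-n)!).
m = 26, n = 8
Numerator: 26 * 25 * 24 * 23 * 22 * 21 * 20 * 19
Denominator: 8! = 40320
C(26, 8) = 1562275


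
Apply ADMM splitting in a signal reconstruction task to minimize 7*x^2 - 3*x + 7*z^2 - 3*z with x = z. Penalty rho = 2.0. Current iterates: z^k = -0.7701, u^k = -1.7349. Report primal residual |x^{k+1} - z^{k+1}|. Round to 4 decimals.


ADMM iteration with rho = 2.0, z^k = -0.7701, u^k = -1.7349
Step 1: x-update.
Minimize 7*x^2 - 3*x + (2.0/2)*(x + 0.7701 - 1.7349)^2
FOC: (2*7 + 2.0)*x = 3 + 2.0*(-0.7701 + 1.7349)
x^{k+1} = 0.3081
Step 2: z-update.
Minimize 7*z^2 - 3*z + (2.0/2)*(0.3081 - z - 1.7349)^2
FOC: (2*7 + 2.0)*z = 3 + 2.0*(0.3081 - 1.7349)
z^{k+1} = 0.0092
Step 3: u-update.
u^{k+1} = -1.7349 + 0.3081 - 0.0092 = -1.436
Step 4: Primal residual = |0.3081 - 0.0092| = 0.299


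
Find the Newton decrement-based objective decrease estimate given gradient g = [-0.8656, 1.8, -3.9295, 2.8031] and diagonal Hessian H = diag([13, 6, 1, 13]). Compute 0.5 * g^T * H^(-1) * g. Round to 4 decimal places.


Step 1: H is diagonal, so H^(-1) * g = [-0.0666, 0.3, -3.9295, 0.2156].
Step 2: g^T H^(-1) g = sum_i g_i^2 / H_ii
  = (-0.8656)^2/13 + (1.8)^2/6 + (-3.9295)^2/1 + (2.8031)^2/13
  = 0.0576 + 0.54 + 15.441 + 0.6044 = 16.643
Step 3: Objective decrease = 0.5 * g^T H^(-1) g = 8.3215


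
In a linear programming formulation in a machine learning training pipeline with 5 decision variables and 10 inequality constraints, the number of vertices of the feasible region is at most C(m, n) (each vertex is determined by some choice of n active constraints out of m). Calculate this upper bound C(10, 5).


Each vertex corresponds to some choice of n active constraints out of m, so the number of vertices is at most C(m, n) = m! / (n!(m-n)!).
m = 10, n = 5
Numerator: 10 * 9 * 8 * 7 * 6
Denominator: 5! = 120
C(10, 5) = 252


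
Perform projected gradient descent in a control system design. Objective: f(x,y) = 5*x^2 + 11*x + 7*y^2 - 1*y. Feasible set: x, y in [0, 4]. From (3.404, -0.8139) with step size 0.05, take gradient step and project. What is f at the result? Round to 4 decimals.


Step 1: Compute gradient at (3.404, -0.8139).
grad_x = 2*5*3.404 + 11 = 45.04
grad_y = 2*7*-0.8139 - 1 = -12.3946
Step 2: Gradient step.
x_raw = 3.404 - 0.05*45.04 = 1.152
y_raw = -0.8139 - 0.05*-12.3946 = -0.1942
Step 3: Project onto [0, 4].
x_proj = clip(1.152) = 1.152
y_proj = clip(-0.1942) = 0.0
Step 4: Evaluate f.
f(1.152, 0.0) = 19.3075


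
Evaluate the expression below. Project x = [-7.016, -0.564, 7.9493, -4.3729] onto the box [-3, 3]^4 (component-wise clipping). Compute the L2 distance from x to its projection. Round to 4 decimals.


Project each component onto [-3, 3].
clip(-7.016) = -3.0, clip(-0.564) = -0.564, clip(7.9493) = 3.0, clip(-4.3729) = -3.0
Projection = [-3.0, -0.564, 3.0, -3.0]
Squared diffs: [16.1283, 0.0, 24.4956, 1.8849]
Distance = sqrt(42.5088) = 6.5199


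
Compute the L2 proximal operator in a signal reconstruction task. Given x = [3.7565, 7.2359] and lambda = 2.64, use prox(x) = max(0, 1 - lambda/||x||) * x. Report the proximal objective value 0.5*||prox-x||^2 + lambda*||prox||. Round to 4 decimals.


Step 1: Compute ||x||.
||x|| = 8.1529
Step 2: Compute scaling factor.
scale = max(0, 1 - 2.64/8.1529) = 0.6762
Step 3: prox(x) = [2.5401, 4.8928]
||prox(x)|| = 5.5129
Step 4: Proximal objective.
0.5*||prox-x||^2 = 3.4848
lambda*||prox|| = 14.5541
Total = 18.0388


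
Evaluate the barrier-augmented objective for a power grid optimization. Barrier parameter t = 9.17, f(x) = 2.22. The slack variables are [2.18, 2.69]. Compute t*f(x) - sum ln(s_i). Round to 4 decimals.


Step 1: Compute log-barrier.
ln values: [0.7793, 0.9895]
phi = -(0.7793 + 0.9895) = -1.7689
Step 2: Compute augmented objective.
t*f(x) = 9.17*2.22 = 20.3574
Total = 20.3574 - 1.7689 = 18.5885


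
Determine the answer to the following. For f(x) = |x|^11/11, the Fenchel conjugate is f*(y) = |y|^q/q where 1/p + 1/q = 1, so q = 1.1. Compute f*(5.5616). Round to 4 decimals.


The conjugate exponent q satisfies 1/p + 1/q = 1.
p = 11, so q = 11/(11 - 1) = 1.1
|y|^q = 5.5616^1.1 = 6.6027
f*(5.5616) = 6.6027 / 1.1 = 6.0024


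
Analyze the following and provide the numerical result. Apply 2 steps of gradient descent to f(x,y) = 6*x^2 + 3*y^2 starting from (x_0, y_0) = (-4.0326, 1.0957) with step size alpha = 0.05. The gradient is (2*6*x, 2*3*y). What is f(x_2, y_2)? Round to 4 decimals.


Gradient descent on f(x,y) = 6*x^2 + 3*y^2.
Starting point: (-4.0326, 1.0957), alpha = 0.05
Step 1: grad_x = 2*6*-4.0326 = -48.3912, grad_y = 2*3*1.0957 = 6.5742
  x_1 = -4.0326 - 0.05*-48.3912 = -1.613
  y_1 = 1.0957 - 0.05*6.5742 = 0.767
Step 2: grad_x = 2*6*-1.613 = -19.3565, grad_y = 2*3*0.767 = 4.6019
  x_2 = -1.613 - 0.05*-19.3565 = -0.6452
  y_2 = 0.767 - 0.05*4.6019 = 0.5369
f(-0.6452, 0.5369) = 6*(-0.6452)^2 + 3*0.5369^2 = 3.3626


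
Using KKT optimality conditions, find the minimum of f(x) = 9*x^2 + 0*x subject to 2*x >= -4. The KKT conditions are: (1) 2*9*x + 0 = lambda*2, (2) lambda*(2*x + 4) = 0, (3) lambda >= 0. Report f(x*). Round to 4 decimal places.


Step 1: Try lambda = 0 (constraint inactive).
Stationarity: 2*9*x + 0 = 0
x* = 0/(2*9) = 0.0
Check constraint: 2*0.0 = 0.0 >= -4 -- satisfied.
Step 2: Compute optimal value.
f(x*) = 9*0.0^2 + 0*0.0 = 0.0


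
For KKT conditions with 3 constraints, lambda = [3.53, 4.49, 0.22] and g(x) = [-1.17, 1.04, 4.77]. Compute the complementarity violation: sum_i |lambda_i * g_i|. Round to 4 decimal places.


KKT complementary slackness check:
lambda_1 * g_1 = 3.53 * -1.17 = -4.1301
lambda_2 * g_2 = 4.49 * 1.04 = 4.6696
lambda_3 * g_3 = 0.22 * 4.77 = 1.0494
Total violation = 4.1301 + 4.6696 + 1.0494 = 9.8491


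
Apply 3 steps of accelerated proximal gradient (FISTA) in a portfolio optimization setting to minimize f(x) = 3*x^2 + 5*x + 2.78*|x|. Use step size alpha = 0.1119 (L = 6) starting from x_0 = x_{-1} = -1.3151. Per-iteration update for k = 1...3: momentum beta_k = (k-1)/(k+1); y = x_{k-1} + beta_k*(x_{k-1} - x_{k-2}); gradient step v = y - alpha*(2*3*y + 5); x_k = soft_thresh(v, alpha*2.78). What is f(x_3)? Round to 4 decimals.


FISTA on f(x) = 3*x^2 + 5*x + 2.78*|x|
L = 6, alpha = 0.1119
Iteration 1: beta = 0.0, y = -1.3151 + 0.0*(-1.3151 + 1.3151) = -1.3151
  grad(y) = -2.8906, v = y - alpha*grad = -0.9916
  prox(v) = soft_thresh(-0.9916, 0.3111) = -0.6806
Iteration 2: beta = 0.3333, y = -0.6806 + 0.3333*(-0.6806 + 1.3151) = -0.469
  grad(y) = 2.1857, v = y - alpha*grad = -0.7136
  prox(v) = soft_thresh(-0.7136, 0.3111) = -0.4025
Iteration 3: beta = 0.5, y = -0.4025 + 0.5*(-0.4025 + 0.6806) = -0.2635
  grad(y) = 3.4188, v = y - alpha*grad = -0.6461
  prox(v) = soft_thresh(-0.6461, 0.3111) = -0.335
f(x_3) = 3*(-0.335)^2 + 5*(-0.335) + 2.78*|-0.335| = -0.407


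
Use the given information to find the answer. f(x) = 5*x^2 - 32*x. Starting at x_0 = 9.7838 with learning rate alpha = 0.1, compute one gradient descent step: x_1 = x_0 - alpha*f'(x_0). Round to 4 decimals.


We compute the gradient at x_0 and apply the update.
f'(x) = 10*x - 32
f'(9.7838) = 10*9.7838 - 32 = 65.838
x_1 = 9.7838 - 0.1*65.838 = 3.2


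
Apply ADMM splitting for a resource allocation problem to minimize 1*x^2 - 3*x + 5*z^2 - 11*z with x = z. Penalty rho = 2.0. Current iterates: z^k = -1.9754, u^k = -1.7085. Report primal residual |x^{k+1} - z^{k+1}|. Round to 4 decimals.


ADMM iteration with rho = 2.0, z^k = -1.9754, u^k = -1.7085
Step 1: x-update.
Minimize 1*x^2 - 3*x + (2.0/2)*(x + 1.9754 - 1.7085)^2
FOC: (2*1 + 2.0)*x = 3 + 2.0*(-1.9754 + 1.7085)
x^{k+1} = 0.6166
Step 2: z-update.
Minimize 5*z^2 - 11*z + (2.0/2)*(0.6166 - z - 1.7085)^2
FOC: (2*5 + 2.0)*z = 11 + 2.0*(0.6166 - 1.7085)
z^{k+1} = 0.7347
Step 3: u-update.
u^{k+1} = -1.7085 + 0.6166 - 0.7347 = -1.8266
Step 4: Primal residual = |0.6166 - 0.7347| = 0.1181


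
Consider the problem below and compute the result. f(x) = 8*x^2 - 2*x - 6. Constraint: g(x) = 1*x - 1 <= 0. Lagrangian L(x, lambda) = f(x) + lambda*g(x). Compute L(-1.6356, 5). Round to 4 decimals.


Step 1: Evaluate f(x).
f(-1.6356) = 8*(-1.6356)^2 - 2*(-1.6356) - 6 = 18.6727
Step 2: Evaluate g(x).
g(-1.6356) = 1*-1.6356 - 1 = -2.6356
Step 3: Compute Lagrangian.
L = 18.6727 + 5*-2.6356 = 5.4947


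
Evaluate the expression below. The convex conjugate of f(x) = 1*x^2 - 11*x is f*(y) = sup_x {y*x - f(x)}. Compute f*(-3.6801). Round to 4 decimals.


f*(y) = sup_x {y*x - a*x^2 - b*x} = sup_x {(y-b)*x - a*x^2}
FOC: (y - b) - 2a*x = 0 => x* = (y - b)/(2a)
x* = (-3.6801 + 11)/(2*1) = 3.66
f*(-3.6801) = (y-b)^2/(4a) = (-3.6801 + 11)^2/(4*1)
= 53.5809/4 = 13.3952


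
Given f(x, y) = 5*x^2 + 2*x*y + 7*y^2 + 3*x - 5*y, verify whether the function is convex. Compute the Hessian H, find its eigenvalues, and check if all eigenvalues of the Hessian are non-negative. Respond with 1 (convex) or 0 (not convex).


The Hessian of f(x,y) = 5*x^2 + 2*x*y + 7*y^2 + 3*x - 5*y is:
H = [[10, 2], [2, 14]]
Trace = 10 + 14 = 24
Determinant = 10*14 - (2)^2 = 136
Discriminant = (24)^2 - 4*136 = 32.0
Eigenvalues: lambda_1 = 9.1716, lambda_2 = 14.8284
The function is convex.

1


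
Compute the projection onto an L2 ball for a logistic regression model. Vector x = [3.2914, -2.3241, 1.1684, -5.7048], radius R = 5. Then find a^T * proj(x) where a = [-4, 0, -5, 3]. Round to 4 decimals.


Step 1: Compute ||x|| (intermediates to 6 decimals).
||x|| = sqrt(3.2914^2 + (-2.3241)^2 + 1.1684^2 + (-5.7048)^2) = 7.081289
Step 2: Project.
Since ||x|| > R, scale = R/||x|| = 5/7.081289 = 0.706086, proj(x) = scale * x
proj(x) = [2.324011, -1.641014, 0.824991, -4.028079]
Step 3: Dot product.
a^T * proj(x) = -4*2.324011 + 0*(-1.641014) - 5*0.824991 + 3*(-4.028079) = -25.5052


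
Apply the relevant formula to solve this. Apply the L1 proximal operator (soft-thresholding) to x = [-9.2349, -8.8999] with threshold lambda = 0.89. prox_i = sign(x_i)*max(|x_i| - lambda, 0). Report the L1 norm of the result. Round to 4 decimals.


Soft-thresholding with lambda = 0.89:
prox(-9.2349) = sign(-9.2349)*max(|-9.2349| - 0.89, 0) = -8.3449
prox(-8.8999) = sign(-8.8999)*max(|-8.8999| - 0.89, 0) = -8.0099
prox(x) = [-8.3449, -8.0099]
||prox(x)||_1 = 8.3449 + 8.0099 = 16.3548


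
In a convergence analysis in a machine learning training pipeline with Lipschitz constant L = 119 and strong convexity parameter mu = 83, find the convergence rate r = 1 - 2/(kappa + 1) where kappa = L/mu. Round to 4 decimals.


Step 1: Compute the condition number.
kappa = L/mu = 119/83 = 1.4337
Step 2: Compute the convergence rate.
r = 1 - 2/(kappa + 1) = 1 - 2*mu/(L + mu) = (L - mu)/(L + mu) = 36/202 = 0.1782


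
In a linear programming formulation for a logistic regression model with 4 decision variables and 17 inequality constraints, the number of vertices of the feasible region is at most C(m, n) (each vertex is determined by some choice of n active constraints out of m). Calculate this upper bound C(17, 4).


Each vertex corresponds to some choice of n active constraints out of m, so the number of vertices is at most C(m, n) = m! / (n!(m-n)!).
m = 17, n = 4
Numerator: 17 * 16 * 15 * 14
Denominator: 4! = 24
C(17, 4) = 2380


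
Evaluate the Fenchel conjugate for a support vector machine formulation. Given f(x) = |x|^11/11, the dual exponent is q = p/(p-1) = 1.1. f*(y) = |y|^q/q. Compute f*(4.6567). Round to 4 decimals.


The conjugate exponent q satisfies 1/p + 1/q = 1.
p = 11, so q = 11/(11 - 1) = 1.1
|y|^q = 4.6567^1.1 = 5.4311
f*(4.6567) = 5.4311 / 1.1 = 4.9373


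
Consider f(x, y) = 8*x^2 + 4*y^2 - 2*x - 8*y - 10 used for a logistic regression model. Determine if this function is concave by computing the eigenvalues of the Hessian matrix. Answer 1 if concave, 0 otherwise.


The Hessian of f(x,y) = 8*x^2 + 4*y^2 - 2*x - 8*y - 10 is:
H = [[16, 0], [0, 8]]
Trace = 16 + 8 = 24
Determinant = 16*8 - (0)^2 = 128
Discriminant = (24)^2 - 4*128 = 64.0
Eigenvalues: lambda_1 = 8.0, lambda_2 = 16.0
The function is not concave.

0


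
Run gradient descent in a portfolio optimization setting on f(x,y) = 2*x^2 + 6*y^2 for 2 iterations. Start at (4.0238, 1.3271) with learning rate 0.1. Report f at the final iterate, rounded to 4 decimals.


Gradient descent on f(x,y) = 2*x^2 + 6*y^2.
Starting point: (4.0238, 1.3271), alpha = 0.1
Step 1: grad_x = 2*2*4.0238 = 16.0952, grad_y = 2*6*1.3271 = 15.9252
  x_1 = 4.0238 - 0.1*16.0952 = 2.4143
  y_1 = 1.3271 - 0.1*15.9252 = -0.2654
Step 2: grad_x = 2*2*2.4143 = 9.6571, grad_y = 2*6*-0.2654 = -3.185
  x_2 = 2.4143 - 0.1*9.6571 = 1.4486
  y_2 = -0.2654 - 0.1*-3.185 = 0.0531
f(1.4486, 0.0531) = 2*1.4486^2 + 6*0.0531^2 = 4.2136


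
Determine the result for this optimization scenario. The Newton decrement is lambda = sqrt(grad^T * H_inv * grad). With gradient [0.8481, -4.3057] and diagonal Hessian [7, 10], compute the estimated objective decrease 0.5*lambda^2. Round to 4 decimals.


Step 1: H is diagonal, so H^(-1) * g = [0.1212, -0.4306].
Step 2: g^T H^(-1) g = sum_i g_i^2 / H_ii
  = (0.8481)^2/7 + (-4.3057)^2/10
  = 0.1028 + 1.8539 = 1.9567
Step 3: Objective decrease = 0.5 * g^T H^(-1) g = 0.9783


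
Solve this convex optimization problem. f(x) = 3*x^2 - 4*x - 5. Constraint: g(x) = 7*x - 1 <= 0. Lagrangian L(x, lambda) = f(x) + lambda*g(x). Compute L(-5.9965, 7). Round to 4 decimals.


Step 1: Evaluate f(x).
f(-5.9965) = 3*(-5.9965)^2 - 4*(-5.9965) - 5 = 126.86
Step 2: Evaluate g(x).
g(-5.9965) = 7*-5.9965 - 1 = -42.9755
Step 3: Compute Lagrangian.
L = 126.86 + 7*-42.9755 = -173.9685


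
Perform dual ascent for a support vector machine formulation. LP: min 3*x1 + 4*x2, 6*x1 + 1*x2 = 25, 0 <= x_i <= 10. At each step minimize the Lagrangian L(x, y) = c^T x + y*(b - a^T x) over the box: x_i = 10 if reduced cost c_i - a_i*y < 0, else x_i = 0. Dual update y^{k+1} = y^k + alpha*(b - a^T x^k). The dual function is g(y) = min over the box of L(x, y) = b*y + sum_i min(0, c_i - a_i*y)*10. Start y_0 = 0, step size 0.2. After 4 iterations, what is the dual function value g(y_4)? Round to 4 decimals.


Dual ascent for LP: min 3*x1 + 4*x2, 6*x1 + 1*x2 = 25, 0 <= x_i <= 10
Step 1: y^k = 0.0, reduced costs: (3.0, 4.0)
  x^k = (0.0, 0.0), subgradient = b - a^T x = 25.0
  y^{k+1} = 0.0 + 0.2*25.0 = 5.0
Step 2: y^k = 5.0, reduced costs: (-27.0, -1.0)
  x^k = (10.0, 10.0), subgradient = b - a^T x = -45.0
  y^{k+1} = 5.0 + 0.2*-45.0 = -4.0
Step 3: y^k = -4.0, reduced costs: (27.0, 8.0)
  x^k = (0.0, 0.0), subgradient = b - a^T x = 25.0
  y^{k+1} = -4.0 + 0.2*25.0 = 1.0
Step 4: y^k = 1.0, reduced costs: (-3.0, 3.0)
  x^k = (10.0, 0.0), subgradient = b - a^T x = -35.0
  y^{k+1} = 1.0 + 0.2*-35.0 = -6.0
Dual objective at y_4 = -6.0: reduced costs (39.0, 10.0), box minimizer x = (0.0, 0.0)
g(y_4) = b*y + (c1 - a1*y)*x1 + (c2 - a2*y)*x2 = 25*(-6.0) + 39.0*0.0 + 10.0*0.0 = -150.0 + 0.0 + 0.0 = -150.0


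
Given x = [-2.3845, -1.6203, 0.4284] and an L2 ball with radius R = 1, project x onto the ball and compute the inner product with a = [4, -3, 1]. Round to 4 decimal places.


Step 1: Compute ||x|| (intermediates to 6 decimals).
||x|| = sqrt((-2.3845)^2 + (-1.6203)^2 + 0.4284^2) = 2.914574
Step 2: Project.
Since ||x|| > R, scale = R/||x|| = 1/2.914574 = 0.343103, proj(x) = scale * x
proj(x) = [-0.818129, -0.55593, 0.146985]
Step 3: Dot product.
a^T * proj(x) = 4*(-0.818129) - 3*(-0.55593) + 1*0.146985 = -1.4577


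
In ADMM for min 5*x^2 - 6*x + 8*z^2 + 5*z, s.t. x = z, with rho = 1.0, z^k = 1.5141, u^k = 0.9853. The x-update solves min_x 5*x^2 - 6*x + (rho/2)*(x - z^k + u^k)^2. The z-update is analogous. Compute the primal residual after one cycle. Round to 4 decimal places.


ADMM iteration with rho = 1.0, z^k = 1.5141, u^k = 0.9853
Step 1: x-update.
Minimize 5*x^2 - 6*x + (1.0/2)*(x - 1.5141 + 0.9853)^2
FOC: (2*5 + 1.0)*x = 6 + 1.0*(1.5141 - 0.9853)
x^{k+1} = 0.5935
Step 2: z-update.
Minimize 8*z^2 + 5*z + (1.0/2)*(0.5935 - z + 0.9853)^2
FOC: (2*8 + 1.0)*z = -5 + 1.0*(0.5935 + 0.9853)
z^{k+1} = -0.2012
Step 3: u-update.
u^{k+1} = 0.9853 + 0.5935 + 0.2012 = 1.7801
Step 4: Primal residual = |0.5935 + 0.2012| = 0.7948


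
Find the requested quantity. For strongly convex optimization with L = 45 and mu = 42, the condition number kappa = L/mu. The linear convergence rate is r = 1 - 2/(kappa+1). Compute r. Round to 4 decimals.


Step 1: Compute the condition number.
kappa = L/mu = 45/42 = 1.0714
Step 2: Compute the convergence rate.
r = 1 - 2/(kappa + 1) = 1 - 2*mu/(L + mu) = (L - mu)/(L + mu) = 3/87 = 0.0345


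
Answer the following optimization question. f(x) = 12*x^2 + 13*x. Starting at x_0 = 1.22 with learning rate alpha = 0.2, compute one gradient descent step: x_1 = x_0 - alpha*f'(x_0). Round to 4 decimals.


We compute the gradient at x_0 and apply the update.
f'(x) = 24*x + 13
f'(1.22) = 24*1.22 + 13 = 42.28
x_1 = 1.22 - 0.2*42.28 = -7.236


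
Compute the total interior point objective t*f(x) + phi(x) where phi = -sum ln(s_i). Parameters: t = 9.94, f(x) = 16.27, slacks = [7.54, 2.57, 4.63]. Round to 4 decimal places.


Step 1: Compute log-barrier.
ln values: [2.0202, 0.9439, 1.5326]
phi = -(2.0202 + 0.9439 + 1.5326) = -4.4967
Step 2: Compute augmented objective.
t*f(x) = 9.94*16.27 = 161.7238
Total = 161.7238 - 4.4967 = 157.2271


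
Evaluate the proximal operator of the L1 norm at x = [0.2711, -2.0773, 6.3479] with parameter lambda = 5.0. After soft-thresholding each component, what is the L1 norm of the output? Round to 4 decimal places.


Soft-thresholding with lambda = 5.0:
prox(0.2711) = sign(0.2711)*max(|0.2711| - 5.0, 0) = 0.0
prox(-2.0773) = sign(-2.0773)*max(|-2.0773| - 5.0, 0) = 0.0
prox(6.3479) = sign(6.3479)*max(|6.3479| - 5.0, 0) = 1.3479
prox(x) = [0.0, 0.0, 1.3479]
||prox(x)||_1 = 0.0 + 0.0 + 1.3479 = 1.3479


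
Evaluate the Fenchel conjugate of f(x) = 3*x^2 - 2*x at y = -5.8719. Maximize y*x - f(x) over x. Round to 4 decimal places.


f*(y) = sup_x {y*x - a*x^2 - b*x} = sup_x {(y-b)*x - a*x^2}
FOC: (y - b) - 2a*x = 0 => x* = (y - b)/(2a)
x* = (-5.8719 + 2)/(2*3) = -0.6453
f*(-5.8719) = (y-b)^2/(4a) = (-5.8719 + 2)^2/(4*3)
= 14.9916/12 = 1.2493


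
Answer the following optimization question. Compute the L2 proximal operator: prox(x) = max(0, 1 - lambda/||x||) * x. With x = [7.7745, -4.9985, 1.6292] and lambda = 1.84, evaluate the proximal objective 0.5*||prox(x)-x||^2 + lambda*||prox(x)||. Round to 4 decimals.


Step 1: Compute ||x||.
||x|| = 9.3852
Step 2: Compute scaling factor.
scale = max(0, 1 - 1.84/9.3852) = 0.8039
Step 3: prox(x) = [6.2503, -4.0185, 1.3098]
||prox(x)|| = 7.5452
Step 4: Proximal objective.
0.5*||prox-x||^2 = 1.6928
lambda*||prox|| = 13.8832
Total = 15.576


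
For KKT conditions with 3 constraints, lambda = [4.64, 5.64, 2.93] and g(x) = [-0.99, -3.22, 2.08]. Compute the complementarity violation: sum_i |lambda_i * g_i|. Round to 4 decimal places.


KKT complementary slackness check:
lambda_1 * g_1 = 4.64 * -0.99 = -4.5936
lambda_2 * g_2 = 5.64 * -3.22 = -18.1608
lambda_3 * g_3 = 2.93 * 2.08 = 6.0944
Total violation = 4.5936 + 18.1608 + 6.0944 = 28.8488


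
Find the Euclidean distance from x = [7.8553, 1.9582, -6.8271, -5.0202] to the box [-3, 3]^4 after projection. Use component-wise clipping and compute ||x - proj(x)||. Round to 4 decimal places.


Project each component onto [-3, 3].
clip(7.8553) = 3.0, clip(1.9582) = 1.9582, clip(-6.8271) = -3.0, clip(-5.0202) = -3.0
Projection = [3.0, 1.9582, -3.0, -3.0]
Squared diffs: [23.5739, 0.0, 14.6467, 4.0812]
Distance = sqrt(42.3018) = 6.504


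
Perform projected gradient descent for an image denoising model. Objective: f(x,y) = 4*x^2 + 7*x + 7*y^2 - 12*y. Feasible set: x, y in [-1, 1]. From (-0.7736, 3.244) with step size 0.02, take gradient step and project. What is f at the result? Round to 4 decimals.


Step 1: Compute gradient at (-0.7736, 3.244).
grad_x = 2*4*-0.7736 + 7 = 0.8112
grad_y = 2*7*3.244 - 12 = 33.416
Step 2: Gradient step.
x_raw = -0.7736 - 0.02*0.8112 = -0.7898
y_raw = 3.244 - 0.02*33.416 = 2.5757
Step 3: Project onto [-1, 1].
x_proj = clip(-0.7898) = -0.7898
y_proj = clip(2.5757) = 1.0
Step 4: Evaluate f.
f(-0.7898, 1.0) = -8.0335


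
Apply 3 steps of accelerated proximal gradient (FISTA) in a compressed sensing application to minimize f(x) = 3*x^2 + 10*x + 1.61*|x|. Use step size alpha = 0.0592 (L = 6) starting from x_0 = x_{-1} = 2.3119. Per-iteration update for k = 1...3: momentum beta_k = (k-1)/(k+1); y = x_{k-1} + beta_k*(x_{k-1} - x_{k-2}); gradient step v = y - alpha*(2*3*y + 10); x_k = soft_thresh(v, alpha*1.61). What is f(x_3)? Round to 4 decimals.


FISTA on f(x) = 3*x^2 + 10*x + 1.61*|x|
L = 6, alpha = 0.0592
Iteration 1: beta = 0.0, y = 2.3119 + 0.0*(2.3119 - 2.3119) = 2.3119
  grad(y) = 23.8714, v = y - alpha*grad = 0.8987
  prox(v) = soft_thresh(0.8987, 0.0953) = 0.8034
Iteration 2: beta = 0.3333, y = 0.8034 + 0.3333*(0.8034 - 2.3119) = 0.3006
  grad(y) = 11.8034, v = y - alpha*grad = -0.3982
  prox(v) = soft_thresh(-0.3982, 0.0953) = -0.3029
Iteration 3: beta = 0.5, y = -0.3029 + 0.5*(-0.3029 - 0.8034) = -0.856
  grad(y) = 4.8639, v = y - alpha*grad = -1.144
  prox(v) = soft_thresh(-1.144, 0.0953) = -1.0487
f(x_3) = 3*(-1.0487)^2 + 10*(-1.0487) + 1.61*|-1.0487| = -5.4992


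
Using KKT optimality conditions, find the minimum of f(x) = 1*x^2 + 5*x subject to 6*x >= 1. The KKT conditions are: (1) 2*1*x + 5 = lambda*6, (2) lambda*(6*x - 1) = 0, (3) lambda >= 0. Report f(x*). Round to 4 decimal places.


Step 1: Try lambda = 0 (constraint inactive).
x_unc = -5/(2*1) = -2.5
Check: 6*-2.5 = -15.0 < 1 -- violated!
Step 2: Constraint must be active: 6*x = 1
x* = 1/6 = 0.1667 (rounded; the exact value 1/6 is used below)
lambda = (2*1*(1/6) + 5)/6 = 0.8889
Step 3: Compute optimal value.
f(x*) = 1*(1/6)^2 + 5*(1/6) = 0.8611


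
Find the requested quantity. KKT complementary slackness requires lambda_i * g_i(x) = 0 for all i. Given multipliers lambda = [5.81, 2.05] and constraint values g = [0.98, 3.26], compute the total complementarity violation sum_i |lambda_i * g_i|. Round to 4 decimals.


KKT complementary slackness check:
lambda_1 * g_1 = 5.81 * 0.98 = 5.6938
lambda_2 * g_2 = 2.05 * 3.26 = 6.683
Total violation = 5.6938 + 6.683 = 12.3768


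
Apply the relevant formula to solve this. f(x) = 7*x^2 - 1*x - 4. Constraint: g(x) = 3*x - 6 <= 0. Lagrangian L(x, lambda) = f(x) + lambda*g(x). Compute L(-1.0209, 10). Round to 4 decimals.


Step 1: Evaluate f(x).
f(-1.0209) = 7*(-1.0209)^2 - 1*(-1.0209) - 4 = 4.3166
Step 2: Evaluate g(x).
g(-1.0209) = 3*-1.0209 - 6 = -9.0627
Step 3: Compute Lagrangian.
L = 4.3166 + 10*-9.0627 = -86.3104


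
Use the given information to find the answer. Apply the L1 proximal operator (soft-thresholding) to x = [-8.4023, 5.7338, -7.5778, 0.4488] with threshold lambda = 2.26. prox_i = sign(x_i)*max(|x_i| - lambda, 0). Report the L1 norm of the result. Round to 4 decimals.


Soft-thresholding with lambda = 2.26:
prox(-8.4023) = sign(-8.4023)*max(|-8.4023| - 2.26, 0) = -6.1423
prox(5.7338) = sign(5.7338)*max(|5.7338| - 2.26, 0) = 3.4738
prox(-7.5778) = sign(-7.5778)*max(|-7.5778| - 2.26, 0) = -5.3178
prox(0.4488) = sign(0.4488)*max(|0.4488| - 2.26, 0) = 0.0
prox(x) = [-6.1423, 3.4738, -5.3178, 0.0]
||prox(x)||_1 = 6.1423 + 3.4738 + 5.3178 + 0.0 = 14.9339


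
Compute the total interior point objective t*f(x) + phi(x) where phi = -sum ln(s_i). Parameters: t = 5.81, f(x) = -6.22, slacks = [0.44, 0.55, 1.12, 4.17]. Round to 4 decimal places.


Step 1: Compute log-barrier.
ln values: [-0.821, -0.5978, 0.1133, 1.4279]
phi = -(-0.821 - 0.5978 + 0.1133 + 1.4279) = -0.1224
Step 2: Compute augmented objective.
t*f(x) = 5.81*-6.22 = -36.1382
Total = -36.1382 - 0.1224 = -36.2606


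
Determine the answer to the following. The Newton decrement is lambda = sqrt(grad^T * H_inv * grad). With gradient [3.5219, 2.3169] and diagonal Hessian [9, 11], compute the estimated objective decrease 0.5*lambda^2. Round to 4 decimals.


Step 1: H is diagonal, so H^(-1) * g = [0.3913, 0.2106].
Step 2: g^T H^(-1) g = sum_i g_i^2 / H_ii
  = (3.5219)^2/9 + (2.3169)^2/11
  = 1.3782 + 0.488 = 1.8662
Step 3: Objective decrease = 0.5 * g^T H^(-1) g = 0.9331


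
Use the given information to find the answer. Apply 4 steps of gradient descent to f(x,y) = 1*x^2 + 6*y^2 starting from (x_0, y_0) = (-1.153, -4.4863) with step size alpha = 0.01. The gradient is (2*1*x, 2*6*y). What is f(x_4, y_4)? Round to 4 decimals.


Gradient descent on f(x,y) = 1*x^2 + 6*y^2.
Starting point: (-1.153, -4.4863), alpha = 0.01
Step 1: grad_x = 2*1*-1.153 = -2.306, grad_y = 2*6*-4.4863 = -53.8356
  x_1 = -1.153 - 0.01*-2.306 = -1.1299
  y_1 = -4.4863 - 0.01*-53.8356 = -3.9479
Step 2: grad_x = 2*1*-1.1299 = -2.2599, grad_y = 2*6*-3.9479 = -47.3753
  x_2 = -1.1299 - 0.01*-2.2599 = -1.1073
  y_2 = -3.9479 - 0.01*-47.3753 = -3.4742
Step 3: grad_x = 2*1*-1.1073 = -2.2147, grad_y = 2*6*-3.4742 = -41.6903
  x_3 = -1.1073 - 0.01*-2.2147 = -1.0852
  y_3 = -3.4742 - 0.01*-41.6903 = -3.0573
Step 4: grad_x = 2*1*-1.0852 = -2.1704, grad_y = 2*6*-3.0573 = -36.6875
  x_4 = -1.0852 - 0.01*-2.1704 = -1.0635
  y_4 = -3.0573 - 0.01*-36.6875 = -2.6904
f(-1.0635, -2.6904) = 1*(-1.0635)^2 + 6*(-2.6904)^2 = 44.561


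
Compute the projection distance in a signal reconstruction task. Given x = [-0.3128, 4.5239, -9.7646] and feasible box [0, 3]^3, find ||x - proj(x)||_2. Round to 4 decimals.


Project each component onto [0, 3].
clip(-0.3128) = 0.0, clip(4.5239) = 3.0, clip(-9.7646) = 0.0
Projection = [0.0, 3.0, 0.0]
Squared diffs: [0.0978, 2.3223, 95.3474]
Distance = sqrt(97.7675) = 9.8877


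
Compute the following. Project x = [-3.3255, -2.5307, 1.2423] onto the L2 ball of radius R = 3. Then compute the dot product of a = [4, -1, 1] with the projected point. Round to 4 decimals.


Step 1: Compute ||x|| (intermediates to 6 decimals).
||x|| = sqrt((-3.3255)^2 + (-2.5307)^2 + 1.2423^2) = 4.359668
Step 2: Project.
Since ||x|| > R, scale = R/||x|| = 3/4.359668 = 0.688126, proj(x) = scale * x
proj(x) = [-2.288363, -1.74144, 0.854859]
Step 3: Dot product.
a^T * proj(x) = 4*(-2.288363) - 1*(-1.74144) + 1*0.854859 = -6.5572


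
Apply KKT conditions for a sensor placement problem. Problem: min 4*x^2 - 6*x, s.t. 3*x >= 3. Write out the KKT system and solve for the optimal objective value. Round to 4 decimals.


Step 1: Try lambda = 0 (constraint inactive).
x_unc = 6/(2*4) = 0.75
Check: 3*0.75 = 2.25 < 3 -- violated!
Step 2: Constraint must be active: 3*x = 3
x* = 3/3 = 1.0
lambda = (2*4*1.0 - 6)/3 = 0.6667
Step 3: Compute optimal value.
f(x*) = 4*1.0^2 - 6*1.0 = -2.0


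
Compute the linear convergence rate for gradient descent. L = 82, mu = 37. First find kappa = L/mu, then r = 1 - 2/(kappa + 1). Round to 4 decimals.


Step 1: Compute the condition number.
kappa = L/mu = 82/37 = 2.2162
Step 2: Compute the convergence rate.
r = 1 - 2/(kappa + 1) = 1 - 2*mu/(L + mu) = (L - mu)/(L + mu) = 45/119 = 0.3782


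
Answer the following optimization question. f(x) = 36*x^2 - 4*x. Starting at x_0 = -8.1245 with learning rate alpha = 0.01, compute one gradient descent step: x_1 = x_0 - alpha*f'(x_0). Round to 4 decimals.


We compute the gradient at x_0 and apply the update.
f'(x) = 72*x - 4
f'(-8.1245) = 72*-8.1245 - 4 = -588.964
x_1 = -8.1245 - 0.01*-588.964 = -2.2349


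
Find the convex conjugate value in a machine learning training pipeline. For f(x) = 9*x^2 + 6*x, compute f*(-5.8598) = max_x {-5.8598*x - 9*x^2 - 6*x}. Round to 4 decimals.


f*(y) = sup_x {y*x - a*x^2 - b*x} = sup_x {(y-b)*x - a*x^2}
FOC: (y - b) - 2a*x = 0 => x* = (y - b)/(2a)
x* = (-5.8598 - 6)/(2*9) = -0.6589
f*(-5.8598) = (y-b)^2/(4a) = (-5.8598 - 6)^2/(4*9)
= 140.6549/36 = 3.9071


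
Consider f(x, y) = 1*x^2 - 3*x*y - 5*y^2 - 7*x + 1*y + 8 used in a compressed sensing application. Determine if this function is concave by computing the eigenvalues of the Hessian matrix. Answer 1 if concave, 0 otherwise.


The Hessian of f(x,y) = 1*x^2 - 3*x*y - 5*y^2 - 7*x + 1*y + 8 is:
H = [[2, -3], [-3, -10]]
Trace = 2 - 10 = -8
Determinant = 2*-10 - (-3)^2 = -29
Discriminant = (-8)^2 - 4*-29 = 180.0
Eigenvalues: lambda_1 = -10.7082, lambda_2 = 2.7082
The function is not concave.

0


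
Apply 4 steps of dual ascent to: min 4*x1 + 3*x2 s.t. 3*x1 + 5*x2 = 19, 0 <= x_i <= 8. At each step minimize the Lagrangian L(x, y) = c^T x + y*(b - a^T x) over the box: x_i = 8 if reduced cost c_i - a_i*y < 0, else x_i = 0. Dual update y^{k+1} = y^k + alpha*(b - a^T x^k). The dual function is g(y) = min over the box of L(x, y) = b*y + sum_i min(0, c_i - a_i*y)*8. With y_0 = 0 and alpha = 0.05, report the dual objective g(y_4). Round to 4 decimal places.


Dual ascent for LP: min 4*x1 + 3*x2, 3*x1 + 5*x2 = 19, 0 <= x_i <= 8
Step 1: y^k = 0.0, reduced costs: (4.0, 3.0)
  x^k = (0.0, 0.0), subgradient = b - a^T x = 19.0
  y^{k+1} = 0.0 + 0.05*19.0 = 0.95
Step 2: y^k = 0.95, reduced costs: (1.15, -1.75)
  x^k = (0.0, 8.0), subgradient = b - a^T x = -21.0
  y^{k+1} = 0.95 + 0.05*-21.0 = -0.1
Step 3: y^k = -0.1, reduced costs: (4.3, 3.5)
  x^k = (0.0, 0.0), subgradient = b - a^T x = 19.0
  y^{k+1} = -0.1 + 0.05*19.0 = 0.85
Step 4: y^k = 0.85, reduced costs: (1.45, -1.25)
  x^k = (0.0, 8.0), subgradient = b - a^T x = -21.0
  y^{k+1} = 0.85 + 0.05*-21.0 = -0.2
Dual objective at y_4 = -0.2: reduced costs (4.6, 4.0), box minimizer x = (0.0, 0.0)
g(y_4) = b*y + (c1 - a1*y)*x1 + (c2 - a2*y)*x2 = 19*(-0.2) + 4.6*0.0 + 4.0*0.0 = -3.8 + 0.0 + 0.0 = -3.8


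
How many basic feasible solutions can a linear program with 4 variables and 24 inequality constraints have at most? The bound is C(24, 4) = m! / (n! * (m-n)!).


Each vertex corresponds to some choice of n active constraints out of m, so the number of vertices is at most C(m, n) = m! / (n!(m-n)!).
m = 24, n = 4
Numerator: 24 * 23 * 22 * 21
Denominator: 4! = 24
C(24, 4) = 10626


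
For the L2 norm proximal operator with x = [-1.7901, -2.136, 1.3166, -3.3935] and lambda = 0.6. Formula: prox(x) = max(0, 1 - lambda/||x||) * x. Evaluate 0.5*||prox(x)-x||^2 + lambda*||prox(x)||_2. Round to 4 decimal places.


Step 1: Compute ||x||.
||x|| = 4.5843
Step 2: Compute scaling factor.
scale = max(0, 1 - 0.6/4.5843) = 0.8691
Step 3: prox(x) = [-1.5558, -1.8564, 1.1443, -2.9494]
||prox(x)|| = 3.9843
Step 4: Proximal objective.
0.5*||prox-x||^2 = 0.18
lambda*||prox|| = 2.3906
Total = 2.5706


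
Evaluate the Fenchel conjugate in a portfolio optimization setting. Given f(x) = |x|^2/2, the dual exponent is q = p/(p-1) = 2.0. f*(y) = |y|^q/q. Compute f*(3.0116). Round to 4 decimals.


The conjugate exponent q satisfies 1/p + 1/q = 1.
p = 2, so q = 2/(2 - 1) = 2.0
|y|^q = 3.0116^2.0 = 9.0697
f*(3.0116) = 9.0697 / 2.0 = 4.5349


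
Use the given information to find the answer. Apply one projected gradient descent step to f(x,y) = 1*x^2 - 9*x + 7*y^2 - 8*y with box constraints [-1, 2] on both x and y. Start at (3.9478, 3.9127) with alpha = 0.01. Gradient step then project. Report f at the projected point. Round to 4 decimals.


Step 1: Compute gradient at (3.9478, 3.9127).
grad_x = 2*1*3.9478 - 9 = -1.1044
grad_y = 2*7*3.9127 - 8 = 46.7778
Step 2: Gradient step.
x_raw = 3.9478 - 0.01*-1.1044 = 3.9588
y_raw = 3.9127 - 0.01*46.7778 = 3.4449
Step 3: Project onto [-1, 2].
x_proj = clip(3.9588) = 2.0
y_proj = clip(3.4449) = 2.0
Step 4: Evaluate f.
f(2.0, 2.0) = -2.0
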